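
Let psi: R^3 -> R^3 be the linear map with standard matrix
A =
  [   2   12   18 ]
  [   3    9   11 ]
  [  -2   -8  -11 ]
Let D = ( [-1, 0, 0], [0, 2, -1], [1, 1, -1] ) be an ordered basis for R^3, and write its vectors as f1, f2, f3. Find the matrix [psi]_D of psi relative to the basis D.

[[1, -3, 1], [-1, 2, 2], [-1, 3, -3]]

The j-th column of [psi]_D is [psi(fj)]_D.
psi(f1) = A f1 = [-2, -3, 2] = f1 - f2 - f3, so column 1 is [1, -1, -1].
Repeating for f2, f3 and assembling the columns gives [[1, -3, 1], [-1, 2, 2], [-1, 3, -3]].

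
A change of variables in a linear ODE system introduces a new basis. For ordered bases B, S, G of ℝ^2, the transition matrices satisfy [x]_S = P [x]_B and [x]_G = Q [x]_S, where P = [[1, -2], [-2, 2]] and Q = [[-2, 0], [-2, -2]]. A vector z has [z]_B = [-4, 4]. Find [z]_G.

Composing the changes, [z]_G = Q P [z]_B.
Q P = [[-2, 4], [2, 0]]; applying this to [-4, 4] gives [24, -8].

[24, -8]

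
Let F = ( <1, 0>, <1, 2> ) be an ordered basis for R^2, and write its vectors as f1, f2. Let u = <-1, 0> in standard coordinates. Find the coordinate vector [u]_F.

<-1, 0>

[u]_F is the unique c with M c = u, where M has columns f1, f2.
System: c_1 + c_2 = -1, 0c_1 + 2c_2 = 0; solving gives c_1 = -1, c_2 = 0.
Check: -f1 + 0·f2 = <-1, 0>.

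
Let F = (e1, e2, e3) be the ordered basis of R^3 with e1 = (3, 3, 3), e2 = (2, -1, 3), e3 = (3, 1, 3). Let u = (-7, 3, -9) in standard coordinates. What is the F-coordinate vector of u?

Write u = c_1 e1 + ... + c_3 e3 and solve for the c_i.
Gaussian elimination on [M | u] yields c = (1, -2, -2).
Check: e1 - 2e2 - 2e3 = (-7, 3, -9).

(1, -2, -2)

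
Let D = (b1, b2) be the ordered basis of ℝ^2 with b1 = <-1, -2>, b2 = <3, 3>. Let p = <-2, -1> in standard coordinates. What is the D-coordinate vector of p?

<-1, -1>

Write p = c_1 b1 + c_2 b2 and solve for the c_i.
System: -c_1 + 3c_2 = -2, -2c_1 + 3c_2 = -1; solving gives c_1 = -1, c_2 = -1.
Check: -b1 - b2 = <-2, -1>.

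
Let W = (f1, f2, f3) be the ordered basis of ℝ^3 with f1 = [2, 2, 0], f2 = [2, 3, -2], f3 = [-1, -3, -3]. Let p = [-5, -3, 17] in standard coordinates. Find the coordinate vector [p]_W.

We seek scalars with c_1 f1 + ... + c_3 f3 = p; equivalently solve M c = p where the columns of M are f1, ..., f3.
Row-reducing the augmented matrix [M | p] gives c = (0, -4, -3).
Check: 0·f1 - 4f2 - 3f3 = [-5, -3, 17].

[0, -4, -3]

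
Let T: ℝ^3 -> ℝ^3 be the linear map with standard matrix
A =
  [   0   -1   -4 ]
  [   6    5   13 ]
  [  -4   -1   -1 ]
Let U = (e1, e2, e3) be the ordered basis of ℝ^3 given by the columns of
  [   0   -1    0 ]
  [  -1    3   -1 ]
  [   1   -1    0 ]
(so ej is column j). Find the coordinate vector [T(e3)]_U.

Compute T(e3) = A e3 = (1, -5, 1) in standard coordinates.
Then write this in U-coordinates: solve for y in y_1 e1 + ... + y_3 e3 = (1, -5, 1).
This gives y = (0, -1, 2), which is column 3 of [T]_U.

(0, -1, 2)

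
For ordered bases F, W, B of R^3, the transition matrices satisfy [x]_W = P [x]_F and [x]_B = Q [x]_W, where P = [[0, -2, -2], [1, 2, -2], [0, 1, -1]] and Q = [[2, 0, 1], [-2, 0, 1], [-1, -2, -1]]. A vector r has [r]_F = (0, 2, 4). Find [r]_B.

Composing the changes, [r]_B = Q P [r]_F.
Q P = [[0, -3, -5], [0, 5, 3], [-2, -3, 7]]; applying this to (0, 2, 4) gives (-26, 22, 22).

(-26, 22, 22)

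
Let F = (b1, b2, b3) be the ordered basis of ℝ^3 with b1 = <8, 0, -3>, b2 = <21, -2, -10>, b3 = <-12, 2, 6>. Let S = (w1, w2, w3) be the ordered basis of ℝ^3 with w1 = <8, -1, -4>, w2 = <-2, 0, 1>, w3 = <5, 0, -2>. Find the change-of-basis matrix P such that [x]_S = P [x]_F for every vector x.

[[0, 2, -2], [1, 0, -2], [2, 1, 0]]

Column j of P is [bj]_S, since P maps F-coordinates to S-coordinates.
Expressing b1 in S: b1 = 0·w1 + w2 + 2w3, so column 1 of P is <0, 1, 2>.
Doing the same for each bj gives P = [[0, 2, -2], [1, 0, -2], [2, 1, 0]].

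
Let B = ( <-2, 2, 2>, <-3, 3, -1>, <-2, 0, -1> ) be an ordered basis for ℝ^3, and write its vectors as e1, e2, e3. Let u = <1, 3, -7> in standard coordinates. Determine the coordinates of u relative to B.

<-3, 3, -2>

Write u = c_1 e1 + ... + c_3 e3 and solve for the c_i.
Row-reducing the augmented matrix [M | u] gives c = (-3, 3, -2).
Check: -3e1 + 3e2 - 2e3 = <1, 3, -7>.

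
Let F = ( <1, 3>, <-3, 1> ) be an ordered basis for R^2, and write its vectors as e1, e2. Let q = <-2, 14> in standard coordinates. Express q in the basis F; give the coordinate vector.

<4, 2>

We seek scalars with c_1 e1 + c_2 e2 = q; equivalently solve M c = q where the columns of M are e1, e2.
System: c_1 - 3c_2 = -2, 3c_1 + c_2 = 14; solving gives c_1 = 4, c_2 = 2.
Check: 4e1 + 2e2 = <-2, 14>.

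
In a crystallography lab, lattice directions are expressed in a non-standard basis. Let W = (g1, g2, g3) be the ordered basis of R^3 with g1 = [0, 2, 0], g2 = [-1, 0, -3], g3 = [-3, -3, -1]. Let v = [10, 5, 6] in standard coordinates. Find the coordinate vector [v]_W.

[-2, -1, -3]

Write v = c_1 g1 + ... + c_3 g3 and solve for the c_i.
Row-reducing the augmented matrix [M | v] gives c = (-2, -1, -3).
Check: -2g1 - g2 - 3g3 = [10, 5, 6].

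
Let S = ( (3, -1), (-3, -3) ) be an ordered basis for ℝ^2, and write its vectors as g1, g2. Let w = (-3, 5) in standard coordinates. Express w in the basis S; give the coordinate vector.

(-2, -1)

We seek scalars with c_1 g1 + c_2 g2 = w; equivalently solve M c = w where the columns of M are g1, g2.
System: 3c_1 - 3c_2 = -3, -c_1 - 3c_2 = 5; solving gives c_1 = -2, c_2 = -1.
Check: -2g1 - g2 = (-3, 5).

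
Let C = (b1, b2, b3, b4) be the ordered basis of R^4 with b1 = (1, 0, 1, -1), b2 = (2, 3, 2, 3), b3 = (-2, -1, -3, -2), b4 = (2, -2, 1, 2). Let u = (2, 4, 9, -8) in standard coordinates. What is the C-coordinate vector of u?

Write u = c_1 b1 + ... + c_4 b4 and solve for the c_i.
Gaussian elimination on [M | u] yields c = (4, -2, -4, -3).
Check: 4b1 - 2b2 - 4b3 - 3b4 = (2, 4, 9, -8).

(4, -2, -4, -3)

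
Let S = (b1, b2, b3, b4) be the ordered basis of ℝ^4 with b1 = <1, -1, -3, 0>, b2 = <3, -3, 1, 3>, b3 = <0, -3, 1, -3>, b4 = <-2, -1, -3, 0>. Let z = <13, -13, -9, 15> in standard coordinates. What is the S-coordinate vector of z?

Write z = c_1 b1 + ... + c_4 b4 and solve for the c_i.
Gaussian elimination on [M | z] yields c = (3, 4, -1, 1).
Check: 3b1 + 4b2 - b3 + b4 = <13, -13, -9, 15>.

<3, 4, -1, 1>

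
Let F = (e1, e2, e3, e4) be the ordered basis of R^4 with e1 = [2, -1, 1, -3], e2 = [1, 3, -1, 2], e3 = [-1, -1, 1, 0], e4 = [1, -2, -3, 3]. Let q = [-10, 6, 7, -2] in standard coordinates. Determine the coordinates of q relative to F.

[-3, -1, 0, -3]

We seek scalars with c_1 e1 + ... + c_4 e4 = q; equivalently solve M c = q where the columns of M are e1, ..., e4.
Row-reducing the augmented matrix [M | q] gives c = (-3, -1, 0, -3).
Check: -3e1 - e2 + 0·e3 - 3e4 = [-10, 6, 7, -2].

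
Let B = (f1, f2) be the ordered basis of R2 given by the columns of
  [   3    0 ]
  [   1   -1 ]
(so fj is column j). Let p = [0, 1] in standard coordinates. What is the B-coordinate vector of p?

[0, -1]

We seek scalars with c_1 f1 + c_2 f2 = p; equivalently solve M c = p where the columns of M are f1, f2.
System: 3c_1 + 0c_2 = 0, c_1 - c_2 = 1; solving gives c_1 = 0, c_2 = -1.
Check: 0·f1 - f2 = [0, 1].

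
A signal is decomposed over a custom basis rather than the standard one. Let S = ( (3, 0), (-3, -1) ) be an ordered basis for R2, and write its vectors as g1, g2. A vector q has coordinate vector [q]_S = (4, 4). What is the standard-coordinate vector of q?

(0, -4)

By definition q = 4g1 + 4g2.
Summing componentwise gives (0, -4).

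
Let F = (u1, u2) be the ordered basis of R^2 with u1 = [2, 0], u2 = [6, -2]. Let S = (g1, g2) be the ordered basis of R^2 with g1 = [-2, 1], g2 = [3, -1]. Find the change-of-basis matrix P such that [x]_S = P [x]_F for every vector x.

[[2, 0], [2, 2]]

Take x = uj: its F-coordinates are the j-th standard unit vector, so P e_j — column j of P — equals [uj]_S.
u1 = 2g1 + 2g2, giving column 1 = [2, 2]; repeating for each j gives P = [[2, 0], [2, 2]].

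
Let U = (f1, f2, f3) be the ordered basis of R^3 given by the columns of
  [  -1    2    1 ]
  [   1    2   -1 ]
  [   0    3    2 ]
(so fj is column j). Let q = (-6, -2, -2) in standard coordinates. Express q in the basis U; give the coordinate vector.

[q]_U is the unique c with M c = q, where M has columns f1, ..., f3.
Row-reducing the augmented matrix [M | q] gives c = (4, -2, 2).
Check: 4f1 - 2f2 + 2f3 = (-6, -2, -2).

(4, -2, 2)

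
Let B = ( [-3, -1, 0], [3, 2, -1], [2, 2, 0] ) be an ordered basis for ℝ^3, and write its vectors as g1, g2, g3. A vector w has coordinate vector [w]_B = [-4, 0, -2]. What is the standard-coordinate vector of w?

[8, 0, 0]

By definition w = -4g1 + 0·g2 - 2g3.
Summing componentwise gives [8, 0, 0].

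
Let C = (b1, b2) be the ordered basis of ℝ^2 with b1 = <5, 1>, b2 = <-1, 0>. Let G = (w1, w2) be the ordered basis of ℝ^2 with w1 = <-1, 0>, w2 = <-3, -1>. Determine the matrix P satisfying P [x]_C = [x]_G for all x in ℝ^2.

[[-2, 1], [-1, 0]]

Take x = bj: its C-coordinates are the j-th standard unit vector, so P e_j — column j of P — equals [bj]_G.
b1 = -2w1 - w2, giving column 1 = <-2, -1>; repeating for each j gives P = [[-2, 1], [-1, 0]].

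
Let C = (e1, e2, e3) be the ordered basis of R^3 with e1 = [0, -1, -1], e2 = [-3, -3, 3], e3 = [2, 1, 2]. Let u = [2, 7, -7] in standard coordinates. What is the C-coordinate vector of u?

Write u = c_1 e1 + ... + c_3 e3 and solve for the c_i.
Gaussian elimination on [M | u] yields c = (-3, -2, -2).
Check: -3e1 - 2e2 - 2e3 = [2, 7, -7].

[-3, -2, -2]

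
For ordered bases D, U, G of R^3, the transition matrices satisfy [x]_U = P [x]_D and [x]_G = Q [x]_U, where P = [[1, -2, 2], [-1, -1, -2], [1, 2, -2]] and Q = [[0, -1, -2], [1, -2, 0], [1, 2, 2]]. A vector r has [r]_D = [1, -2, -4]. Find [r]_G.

Apply P to get U-coordinates [-3, 9, 5], then Q to get G-coordinates.
The result is [r]_G = [-19, -21, 25].

[-19, -21, 25]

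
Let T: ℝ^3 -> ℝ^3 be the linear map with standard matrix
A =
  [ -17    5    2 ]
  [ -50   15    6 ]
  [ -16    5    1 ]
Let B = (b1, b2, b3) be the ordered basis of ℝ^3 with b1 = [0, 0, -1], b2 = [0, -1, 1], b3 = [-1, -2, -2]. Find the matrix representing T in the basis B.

[[-1, 1, 0], [2, 3, -2], [2, 3, -3]]

With P the matrix whose columns are b1, ..., b3, [T]_B = P^(-1) A P.
Column by column: T(b1) = A b1 = [-2, -6, -1]; its B-coordinates [-1, 2, 2] give column 1.
Continuing for each basis vector yields [T]_B = [[-1, 1, 0], [2, 3, -2], [2, 3, -3]].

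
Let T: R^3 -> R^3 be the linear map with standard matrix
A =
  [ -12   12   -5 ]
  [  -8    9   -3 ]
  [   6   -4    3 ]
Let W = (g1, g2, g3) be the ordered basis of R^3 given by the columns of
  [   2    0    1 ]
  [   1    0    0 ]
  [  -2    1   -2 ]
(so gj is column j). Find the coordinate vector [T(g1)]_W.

(-1, 0, 0)

Compute T(g1) = A g1 = (-2, -1, 2) in standard coordinates.
Then write this in W-coordinates: solve for y in y_1 g1 + ... + y_3 g3 = (-2, -1, 2).
This gives y = (-1, 0, 0), which is column 1 of [T]_W.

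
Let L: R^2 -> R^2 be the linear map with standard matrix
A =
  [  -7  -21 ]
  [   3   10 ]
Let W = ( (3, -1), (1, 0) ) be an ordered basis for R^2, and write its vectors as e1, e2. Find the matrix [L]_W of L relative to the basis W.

Let P have columns e1, e2. Then [L]_W = P^(-1) A P.
Here det P = 1, so P^(-1) is integer; computing A P first and then P^(-1)(A P) gives [[1, -3], [-3, 2]].

[[1, -3], [-3, 2]]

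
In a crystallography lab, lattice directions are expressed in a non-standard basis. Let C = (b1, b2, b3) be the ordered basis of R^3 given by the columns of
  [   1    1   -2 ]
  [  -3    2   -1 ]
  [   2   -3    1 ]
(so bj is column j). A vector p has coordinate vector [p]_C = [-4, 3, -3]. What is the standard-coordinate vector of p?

[5, 21, -20]

By definition p = -4b1 + 3b2 - 3b3.
Summing componentwise gives [5, 21, -20].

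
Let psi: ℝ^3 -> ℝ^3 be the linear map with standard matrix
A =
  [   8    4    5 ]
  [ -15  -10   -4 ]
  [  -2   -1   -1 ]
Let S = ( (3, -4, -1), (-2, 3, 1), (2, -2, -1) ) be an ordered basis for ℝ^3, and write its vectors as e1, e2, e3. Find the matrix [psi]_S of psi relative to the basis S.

Let P have columns e1, ..., e3. Then [psi]_S = P^(-1) A P.
Here det P = -1, so P^(-1) is integer; computing A P first and then P^(-1)(A P) gives [[1, 1, 1], [3, -2, -2], [3, -3, -2]].

[[1, 1, 1], [3, -2, -2], [3, -3, -2]]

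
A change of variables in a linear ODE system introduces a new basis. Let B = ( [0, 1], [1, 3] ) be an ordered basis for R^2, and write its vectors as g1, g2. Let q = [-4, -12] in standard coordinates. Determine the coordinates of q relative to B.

We seek scalars with c_1 g1 + c_2 g2 = q; equivalently solve M c = q where the columns of M are g1, g2.
System: 0c_1 + c_2 = -4, c_1 + 3c_2 = -12; solving gives c_1 = 0, c_2 = -4.
Check: 0·g1 - 4g2 = [-4, -12].

[0, -4]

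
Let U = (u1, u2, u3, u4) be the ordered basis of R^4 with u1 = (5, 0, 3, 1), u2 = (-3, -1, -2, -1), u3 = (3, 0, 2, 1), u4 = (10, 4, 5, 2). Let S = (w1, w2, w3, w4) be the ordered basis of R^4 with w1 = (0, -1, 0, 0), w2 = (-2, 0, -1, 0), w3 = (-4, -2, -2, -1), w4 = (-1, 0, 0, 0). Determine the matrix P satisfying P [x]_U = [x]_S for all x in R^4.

[[2, -1, 2, 0], [-1, 0, 0, -1], [-1, 1, -1, -2], [1, -1, 1, 0]]

Take x = uj: its U-coordinates are the j-th standard unit vector, so P e_j — column j of P — equals [uj]_S.
u1 = 2w1 - w2 - w3 + w4, giving column 1 = (2, -1, -1, 1); repeating for each j gives P = [[2, -1, 2, 0], [-1, 0, 0, -1], [-1, 1, -1, -2], [1, -1, 1, 0]].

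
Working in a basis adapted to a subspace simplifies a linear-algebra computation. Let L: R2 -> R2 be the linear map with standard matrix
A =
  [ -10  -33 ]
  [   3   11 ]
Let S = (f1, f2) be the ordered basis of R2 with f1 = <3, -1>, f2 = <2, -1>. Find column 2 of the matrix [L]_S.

<3, 2>

Compute L(f2) = A f2 = <13, -5> in standard coordinates.
Then write this in S-coordinates: solve for y in y_1 f1 + y_2 f2 = <13, -5>.
This gives y = <3, 2>, which is column 2 of [L]_S.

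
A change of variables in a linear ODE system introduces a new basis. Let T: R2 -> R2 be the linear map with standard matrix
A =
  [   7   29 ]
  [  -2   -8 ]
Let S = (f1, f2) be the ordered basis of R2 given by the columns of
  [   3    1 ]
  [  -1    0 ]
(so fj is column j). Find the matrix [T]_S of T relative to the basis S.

[[-2, 2], [-2, 1]]

Let P have columns f1, f2. Then [T]_S = P^(-1) A P.
Here det P = 1, so P^(-1) is integer; computing A P first and then P^(-1)(A P) gives [[-2, 2], [-2, 1]].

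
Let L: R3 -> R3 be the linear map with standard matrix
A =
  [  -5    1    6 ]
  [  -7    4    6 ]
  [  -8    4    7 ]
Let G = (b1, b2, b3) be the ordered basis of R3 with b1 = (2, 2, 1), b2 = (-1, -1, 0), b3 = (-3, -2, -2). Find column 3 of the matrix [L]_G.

Compute L(b3) = A b3 = (1, 1, 2) in standard coordinates.
Then write this in G-coordinates: solve for y in y_1 b1 + ... + y_3 b3 = (1, 1, 2).
This gives y = (2, 3, 0), which is column 3 of [L]_G.

(2, 3, 0)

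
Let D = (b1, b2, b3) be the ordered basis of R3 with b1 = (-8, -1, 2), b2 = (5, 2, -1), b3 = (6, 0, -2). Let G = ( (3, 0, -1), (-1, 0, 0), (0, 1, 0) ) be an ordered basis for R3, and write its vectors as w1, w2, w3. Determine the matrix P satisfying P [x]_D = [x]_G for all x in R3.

Let M have columns bj and N have columns wj. Then for every x, N [x]_G = x = M [x]_D, so P = N^(-1) M.
Since det N = 1, N^(-1) has integer entries; multiplying gives P = [[-2, 1, 2], [2, -2, 0], [-1, 2, 0]].

[[-2, 1, 2], [2, -2, 0], [-1, 2, 0]]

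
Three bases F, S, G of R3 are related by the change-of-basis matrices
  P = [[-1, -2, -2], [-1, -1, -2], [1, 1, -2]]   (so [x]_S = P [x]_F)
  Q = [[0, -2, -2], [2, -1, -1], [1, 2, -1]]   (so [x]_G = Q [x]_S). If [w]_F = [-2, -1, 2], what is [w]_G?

[16, 8, 5]

Apply P to get S-coordinates [0, -1, -7], then Q to get G-coordinates.
The result is [w]_G = [16, 8, 5].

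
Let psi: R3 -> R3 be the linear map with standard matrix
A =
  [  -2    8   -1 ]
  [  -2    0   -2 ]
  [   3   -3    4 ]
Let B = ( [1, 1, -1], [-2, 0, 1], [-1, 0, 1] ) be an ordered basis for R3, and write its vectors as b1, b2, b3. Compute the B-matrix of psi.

Let P have columns b1, ..., b3. Then [psi]_B = P^(-1) A P.
Here det P = 1, so P^(-1) is integer; computing A P first and then P^(-1)(A P) gives [[0, 2, 0], [-3, -1, -2], [-1, 1, 3]].

[[0, 2, 0], [-3, -1, -2], [-1, 1, 3]]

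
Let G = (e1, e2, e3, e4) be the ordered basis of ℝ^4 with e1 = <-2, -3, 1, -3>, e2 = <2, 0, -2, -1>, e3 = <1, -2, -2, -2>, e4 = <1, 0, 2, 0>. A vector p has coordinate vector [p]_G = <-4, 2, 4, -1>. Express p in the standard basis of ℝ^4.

<15, 4, -18, 2>

p = M [p]_G, where M has columns e1, ..., e4.
Carrying out the matrix-vector product, p = <15, 4, -18, 2>.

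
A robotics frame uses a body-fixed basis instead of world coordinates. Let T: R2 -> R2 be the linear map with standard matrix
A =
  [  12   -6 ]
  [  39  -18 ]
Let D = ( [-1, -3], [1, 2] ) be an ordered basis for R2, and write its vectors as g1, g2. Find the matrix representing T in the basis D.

The j-th column of [T]_D is [T(gj)]_D.
T(g1) = A g1 = [6, 15] = -3g1 + 3g2, so column 1 is [-3, 3].
Repeating for g2 and assembling the columns gives [[-3, -3], [3, -3]].

[[-3, -3], [3, -3]]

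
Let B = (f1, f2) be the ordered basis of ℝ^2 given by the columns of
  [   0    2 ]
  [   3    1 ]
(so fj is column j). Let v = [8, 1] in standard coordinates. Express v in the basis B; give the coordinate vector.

[v]_B is the unique c with M c = v, where M has columns f1, f2.
System: 0c_1 + 2c_2 = 8, 3c_1 + c_2 = 1; solving gives c_1 = -1, c_2 = 4.
Check: -f1 + 4f2 = [8, 1].

[-1, 4]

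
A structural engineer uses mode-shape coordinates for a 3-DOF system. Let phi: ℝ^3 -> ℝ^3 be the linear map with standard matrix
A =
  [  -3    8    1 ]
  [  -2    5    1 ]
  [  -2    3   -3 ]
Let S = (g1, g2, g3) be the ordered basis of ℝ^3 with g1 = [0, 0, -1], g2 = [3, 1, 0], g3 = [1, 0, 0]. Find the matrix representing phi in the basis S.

[[-3, 3, 2], [-1, -1, -2], [2, 2, 3]]

The j-th column of [phi]_S is [phi(gj)]_S.
phi(g1) = A g1 = [-1, -1, 3] = -3g1 - g2 + 2g3, so column 1 is [-3, -1, 2].
Repeating for g2, g3 and assembling the columns gives [[-3, 3, 2], [-1, -1, -2], [2, 2, 3]].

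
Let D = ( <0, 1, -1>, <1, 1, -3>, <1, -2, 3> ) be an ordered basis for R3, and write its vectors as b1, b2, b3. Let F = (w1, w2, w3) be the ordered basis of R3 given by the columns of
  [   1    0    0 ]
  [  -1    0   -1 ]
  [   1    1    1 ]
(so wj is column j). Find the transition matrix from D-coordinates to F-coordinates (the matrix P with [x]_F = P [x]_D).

[[0, 1, 1], [0, -2, 1], [-1, -2, 1]]

Let M have columns bj and N have columns wj. Then for every x, N [x]_F = x = M [x]_D, so P = N^(-1) M.
Since det N = 1, N^(-1) has integer entries; multiplying gives P = [[0, 1, 1], [0, -2, 1], [-1, -2, 1]].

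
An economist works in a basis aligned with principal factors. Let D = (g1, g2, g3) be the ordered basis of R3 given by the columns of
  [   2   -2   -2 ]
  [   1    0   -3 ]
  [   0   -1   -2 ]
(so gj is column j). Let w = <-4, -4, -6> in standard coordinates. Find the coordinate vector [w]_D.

We seek scalars with c_1 g1 + ... + c_3 g3 = w; equivalently solve M c = w where the columns of M are g1, ..., g3.
Solving this 3x3 system gives c = (2, 2, 2).
Check: 2g1 + 2g2 + 2g3 = <-4, -4, -6>.

<2, 2, 2>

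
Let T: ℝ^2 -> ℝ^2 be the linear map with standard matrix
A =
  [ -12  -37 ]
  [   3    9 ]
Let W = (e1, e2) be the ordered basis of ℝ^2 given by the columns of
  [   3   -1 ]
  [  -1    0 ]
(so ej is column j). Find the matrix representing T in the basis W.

[[0, 3], [-1, -3]]

Let P have columns e1, e2. Then [T]_W = P^(-1) A P.
Here det P = -1, so P^(-1) is integer; computing A P first and then P^(-1)(A P) gives [[0, 3], [-1, -3]].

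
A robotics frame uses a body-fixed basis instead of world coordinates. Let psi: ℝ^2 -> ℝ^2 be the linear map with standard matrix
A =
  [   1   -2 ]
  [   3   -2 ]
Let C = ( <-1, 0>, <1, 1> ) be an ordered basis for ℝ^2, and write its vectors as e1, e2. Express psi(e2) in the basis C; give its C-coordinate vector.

Column 2 of [psi]_C is the C-coordinate vector of psi(e2).
In standard coordinates psi(e2) = A e2 = <-1, 1>.
Converting to C: <-1, 1> = 2e1 + e2, so the coordinate vector is <2, 1>.

<2, 1>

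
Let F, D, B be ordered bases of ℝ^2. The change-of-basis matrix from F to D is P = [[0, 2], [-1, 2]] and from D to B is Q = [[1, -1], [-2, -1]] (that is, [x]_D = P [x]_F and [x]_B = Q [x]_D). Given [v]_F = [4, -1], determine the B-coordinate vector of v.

Apply P to get D-coordinates [-2, -6], then Q to get B-coordinates.
The result is [v]_B = [4, 10].

[4, 10]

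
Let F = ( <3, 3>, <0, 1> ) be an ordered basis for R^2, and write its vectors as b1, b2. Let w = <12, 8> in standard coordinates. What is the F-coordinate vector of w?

We seek scalars with c_1 b1 + c_2 b2 = w; equivalently solve M c = w where the columns of M are b1, b2.
System: 3c_1 + 0c_2 = 12, 3c_1 + c_2 = 8; solving gives c_1 = 4, c_2 = -4.
Check: 4b1 - 4b2 = <12, 8>.

<4, -4>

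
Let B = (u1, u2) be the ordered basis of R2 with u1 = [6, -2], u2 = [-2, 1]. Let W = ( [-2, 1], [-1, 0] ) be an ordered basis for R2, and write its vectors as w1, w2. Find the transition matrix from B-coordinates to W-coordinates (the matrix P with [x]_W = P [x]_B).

Column j of P is [uj]_W, since P maps B-coordinates to W-coordinates.
Expressing u1 in W: u1 = -2w1 - 2w2, so column 1 of P is [-2, -2].
Doing the same for each uj gives P = [[-2, 1], [-2, 0]].

[[-2, 1], [-2, 0]]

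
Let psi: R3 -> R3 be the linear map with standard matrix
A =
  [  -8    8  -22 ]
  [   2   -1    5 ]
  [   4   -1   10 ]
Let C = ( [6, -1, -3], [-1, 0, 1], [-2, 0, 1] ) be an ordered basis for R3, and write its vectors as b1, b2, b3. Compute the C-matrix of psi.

The j-th column of [psi]_C is [psi(bj)]_C.
psi(b1) = A b1 = [10, -2, -5] = 2b1 + 0·b2 + b3, so column 1 is [2, 0, 1].
Repeating for b2, b3 and assembling the columns gives [[2, -3, -1], [0, -2, -2], [1, -1, 1]].

[[2, -3, -1], [0, -2, -2], [1, -1, 1]]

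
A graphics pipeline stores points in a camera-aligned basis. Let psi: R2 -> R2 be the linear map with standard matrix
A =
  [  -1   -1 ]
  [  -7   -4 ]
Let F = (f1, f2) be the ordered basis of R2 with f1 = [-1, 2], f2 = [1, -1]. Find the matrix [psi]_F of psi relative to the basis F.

[[-2, -3], [-3, -3]]

Let P have columns f1, f2. Then [psi]_F = P^(-1) A P.
Here det P = -1, so P^(-1) is integer; computing A P first and then P^(-1)(A P) gives [[-2, -3], [-3, -3]].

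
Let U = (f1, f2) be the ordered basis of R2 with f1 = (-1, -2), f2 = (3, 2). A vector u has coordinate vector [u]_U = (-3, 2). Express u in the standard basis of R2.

The coordinates say u = -3f1 + 2f2; adding the scaled basis vectors gives (9, 10).

(9, 10)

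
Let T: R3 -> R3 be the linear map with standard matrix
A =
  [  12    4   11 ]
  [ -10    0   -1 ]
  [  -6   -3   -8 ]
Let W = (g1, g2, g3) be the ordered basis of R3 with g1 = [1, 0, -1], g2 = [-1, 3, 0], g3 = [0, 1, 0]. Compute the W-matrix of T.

[[-2, 3, 3], [-3, 3, -1], [0, 1, 3]]

Let P have columns g1, ..., g3. Then [T]_W = P^(-1) A P.
Here det P = 1, so P^(-1) is integer; computing A P first and then P^(-1)(A P) gives [[-2, 3, 3], [-3, 3, -1], [0, 1, 3]].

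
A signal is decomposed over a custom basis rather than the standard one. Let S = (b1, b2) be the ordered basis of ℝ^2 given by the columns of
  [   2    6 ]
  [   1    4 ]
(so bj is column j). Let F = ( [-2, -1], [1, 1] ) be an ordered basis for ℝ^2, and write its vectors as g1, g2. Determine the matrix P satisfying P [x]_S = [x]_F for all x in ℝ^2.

Take x = bj: its S-coordinates are the j-th standard unit vector, so P e_j — column j of P — equals [bj]_F.
b1 = -g1 + 0·g2, giving column 1 = [-1, 0]; repeating for each j gives P = [[-1, -2], [0, 2]].

[[-1, -2], [0, 2]]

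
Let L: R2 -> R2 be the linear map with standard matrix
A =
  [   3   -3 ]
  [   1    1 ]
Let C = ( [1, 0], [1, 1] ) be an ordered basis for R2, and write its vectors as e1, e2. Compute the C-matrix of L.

[[2, -2], [1, 2]]

The j-th column of [L]_C is [L(ej)]_C.
L(e1) = A e1 = [3, 1] = 2e1 + e2, so column 1 is [2, 1].
Repeating for e2 and assembling the columns gives [[2, -2], [1, 2]].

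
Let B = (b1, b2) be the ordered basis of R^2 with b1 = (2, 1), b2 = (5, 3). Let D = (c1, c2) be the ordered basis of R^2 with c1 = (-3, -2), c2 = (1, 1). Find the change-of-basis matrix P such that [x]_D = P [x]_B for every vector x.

Take x = bj: its B-coordinates are the j-th standard unit vector, so P e_j — column j of P — equals [bj]_D.
b1 = -c1 - c2, giving column 1 = (-1, -1); repeating for each j gives P = [[-1, -2], [-1, -1]].

[[-1, -2], [-1, -1]]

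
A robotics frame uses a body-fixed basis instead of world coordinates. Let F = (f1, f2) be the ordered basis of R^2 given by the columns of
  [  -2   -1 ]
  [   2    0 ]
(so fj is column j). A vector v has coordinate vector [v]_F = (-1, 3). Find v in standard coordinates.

By definition v = -f1 + 3f2.
Summing componentwise gives (-1, -2).

(-1, -2)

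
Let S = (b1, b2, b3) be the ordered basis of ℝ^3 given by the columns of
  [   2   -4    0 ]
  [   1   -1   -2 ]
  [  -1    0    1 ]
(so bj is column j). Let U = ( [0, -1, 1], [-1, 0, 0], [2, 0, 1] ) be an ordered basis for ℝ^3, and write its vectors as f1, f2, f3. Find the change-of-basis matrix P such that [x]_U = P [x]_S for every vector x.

[[-1, 1, 2], [-2, 2, -2], [0, -1, -1]]

Take x = bj: its S-coordinates are the j-th standard unit vector, so P e_j — column j of P — equals [bj]_U.
b1 = -f1 - 2f2 + 0·f3, giving column 1 = [-1, -2, 0]; repeating for each j gives P = [[-1, 1, 2], [-2, 2, -2], [0, -1, -1]].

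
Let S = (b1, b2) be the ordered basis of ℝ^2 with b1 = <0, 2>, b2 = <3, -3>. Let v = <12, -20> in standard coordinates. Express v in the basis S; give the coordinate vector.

<-4, 4>

Write v = c_1 b1 + c_2 b2 and solve for the c_i.
System: 0c_1 + 3c_2 = 12, 2c_1 - 3c_2 = -20; solving gives c_1 = -4, c_2 = 4.
Check: -4b1 + 4b2 = <12, -20>.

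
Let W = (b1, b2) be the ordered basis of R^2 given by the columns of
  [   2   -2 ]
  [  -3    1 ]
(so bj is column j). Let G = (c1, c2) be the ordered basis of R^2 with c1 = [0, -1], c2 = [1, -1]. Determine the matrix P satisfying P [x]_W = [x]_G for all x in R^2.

[[1, 1], [2, -2]]

Take x = bj: its W-coordinates are the j-th standard unit vector, so P e_j — column j of P — equals [bj]_G.
b1 = c1 + 2c2, giving column 1 = [1, 2]; repeating for each j gives P = [[1, 1], [2, -2]].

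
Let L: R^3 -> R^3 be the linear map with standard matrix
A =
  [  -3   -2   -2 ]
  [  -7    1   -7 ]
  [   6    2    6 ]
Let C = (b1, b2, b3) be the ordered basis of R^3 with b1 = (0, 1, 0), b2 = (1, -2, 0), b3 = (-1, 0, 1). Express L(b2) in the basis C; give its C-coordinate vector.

Column 2 of [L]_C is the C-coordinate vector of L(b2).
In standard coordinates L(b2) = A b2 = (1, -9, 2).
Converting to C: (1, -9, 2) = -3b1 + 3b2 + 2b3, so the coordinate vector is (-3, 3, 2).

(-3, 3, 2)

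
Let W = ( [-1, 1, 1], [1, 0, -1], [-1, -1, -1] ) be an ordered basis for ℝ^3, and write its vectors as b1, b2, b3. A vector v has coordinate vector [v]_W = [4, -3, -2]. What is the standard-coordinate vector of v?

The coordinates say v = 4b1 - 3b2 - 2b3; adding the scaled basis vectors gives [-5, 6, 9].

[-5, 6, 9]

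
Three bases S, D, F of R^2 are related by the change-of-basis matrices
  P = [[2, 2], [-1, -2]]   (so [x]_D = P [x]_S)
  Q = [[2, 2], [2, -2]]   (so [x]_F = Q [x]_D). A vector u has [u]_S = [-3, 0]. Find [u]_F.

[-6, -18]

First [u]_D = P [u]_S = [-6, 3].
Then [u]_F = Q [u]_D = [-6, -18].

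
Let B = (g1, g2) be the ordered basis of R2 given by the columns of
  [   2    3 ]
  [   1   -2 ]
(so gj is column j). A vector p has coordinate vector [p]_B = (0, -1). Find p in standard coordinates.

p = M [p]_B, where M has columns g1, g2.
Carrying out the matrix-vector product, p = (-3, 2).

(-3, 2)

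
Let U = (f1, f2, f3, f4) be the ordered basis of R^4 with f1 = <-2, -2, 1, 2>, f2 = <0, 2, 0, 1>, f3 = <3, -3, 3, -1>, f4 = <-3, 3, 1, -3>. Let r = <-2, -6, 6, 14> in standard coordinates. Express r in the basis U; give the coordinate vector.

[r]_U is the unique c with M c = r, where M has columns f1, ..., f4.
Row-reducing the augmented matrix [M | r] gives c = (4, 4, 1, -1).
Check: 4f1 + 4f2 + f3 - f4 = <-2, -6, 6, 14>.

<4, 4, 1, -1>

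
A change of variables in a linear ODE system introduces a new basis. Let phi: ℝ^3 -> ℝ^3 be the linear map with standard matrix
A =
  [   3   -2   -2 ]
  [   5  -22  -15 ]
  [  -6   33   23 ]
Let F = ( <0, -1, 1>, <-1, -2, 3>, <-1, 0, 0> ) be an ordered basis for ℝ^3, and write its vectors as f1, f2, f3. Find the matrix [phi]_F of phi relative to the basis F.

[[-1, 0, 3], [-3, 3, 1], [3, 2, 2]]

The j-th column of [phi]_F is [phi(fj)]_F.
phi(f1) = A f1 = <0, 7, -10> = -f1 - 3f2 + 3f3, so column 1 is <-1, -3, 3>.
Repeating for f2, f3 and assembling the columns gives [[-1, 0, 3], [-3, 3, 1], [3, 2, 2]].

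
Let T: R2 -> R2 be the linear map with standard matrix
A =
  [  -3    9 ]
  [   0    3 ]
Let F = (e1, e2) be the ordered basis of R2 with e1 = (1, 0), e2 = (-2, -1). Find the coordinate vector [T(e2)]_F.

Compute T(e2) = A e2 = (-3, -3) in standard coordinates.
Then write this in F-coordinates: solve for y in y_1 e1 + y_2 e2 = (-3, -3).
This gives y = (3, 3), which is column 2 of [T]_F.

(3, 3)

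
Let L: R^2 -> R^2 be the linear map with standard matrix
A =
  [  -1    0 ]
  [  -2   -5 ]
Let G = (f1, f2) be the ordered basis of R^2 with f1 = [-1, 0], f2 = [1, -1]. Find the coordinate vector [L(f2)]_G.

[-2, -3]

Column 2 of [L]_G is the G-coordinate vector of L(f2).
In standard coordinates L(f2) = A f2 = [-1, 3].
Converting to G: [-1, 3] = -2f1 - 3f2, so the coordinate vector is [-2, -3].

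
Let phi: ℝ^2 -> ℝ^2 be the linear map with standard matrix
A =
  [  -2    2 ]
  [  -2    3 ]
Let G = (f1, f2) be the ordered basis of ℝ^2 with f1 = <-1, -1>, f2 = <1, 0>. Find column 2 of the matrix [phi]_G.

<2, 0>

Column 2 of [phi]_G is the G-coordinate vector of phi(f2).
In standard coordinates phi(f2) = A f2 = <-2, -2>.
Converting to G: <-2, -2> = 2f1 + 0·f2, so the coordinate vector is <2, 0>.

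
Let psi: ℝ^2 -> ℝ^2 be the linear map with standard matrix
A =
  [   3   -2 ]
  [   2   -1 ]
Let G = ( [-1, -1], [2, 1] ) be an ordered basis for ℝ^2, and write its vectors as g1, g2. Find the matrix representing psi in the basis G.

The j-th column of [psi]_G is [psi(gj)]_G.
psi(g1) = A g1 = [-1, -1] = g1 + 0·g2, so column 1 is [1, 0].
Repeating for g2 and assembling the columns gives [[1, -2], [0, 1]].

[[1, -2], [0, 1]]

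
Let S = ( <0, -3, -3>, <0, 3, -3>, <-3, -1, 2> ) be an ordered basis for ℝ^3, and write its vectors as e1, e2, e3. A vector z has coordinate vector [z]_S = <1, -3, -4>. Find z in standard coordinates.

<12, -8, -2>

By definition z = e1 - 3e2 - 4e3.
Summing componentwise gives <12, -8, -2>.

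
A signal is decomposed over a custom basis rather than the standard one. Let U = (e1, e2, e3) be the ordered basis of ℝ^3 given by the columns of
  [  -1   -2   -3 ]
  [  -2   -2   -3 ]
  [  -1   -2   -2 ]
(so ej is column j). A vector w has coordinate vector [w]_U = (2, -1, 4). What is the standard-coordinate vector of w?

w = M [w]_U, where M has columns e1, ..., e3.
Carrying out the matrix-vector product, w = (-12, -14, -8).

(-12, -14, -8)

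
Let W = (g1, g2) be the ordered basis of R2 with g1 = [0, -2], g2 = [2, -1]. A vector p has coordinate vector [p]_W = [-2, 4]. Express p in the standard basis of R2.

p = M [p]_W, where M has columns g1, g2.
Carrying out the matrix-vector product, p = [8, 0].

[8, 0]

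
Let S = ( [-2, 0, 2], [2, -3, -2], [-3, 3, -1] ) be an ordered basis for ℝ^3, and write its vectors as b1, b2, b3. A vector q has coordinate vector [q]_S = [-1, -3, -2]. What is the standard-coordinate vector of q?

[2, 3, 6]

By definition q = -b1 - 3b2 - 2b3.
Summing componentwise gives [2, 3, 6].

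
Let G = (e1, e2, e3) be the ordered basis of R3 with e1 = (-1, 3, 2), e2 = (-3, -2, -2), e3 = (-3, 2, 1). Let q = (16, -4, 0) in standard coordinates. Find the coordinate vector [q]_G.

[q]_G is the unique c with M c = q, where M has columns e1, ..., e3.
Gaussian elimination on [M | q] yields c = (-4, -4, 0).
Check: -4e1 - 4e2 + 0·e3 = (16, -4, 0).

(-4, -4, 0)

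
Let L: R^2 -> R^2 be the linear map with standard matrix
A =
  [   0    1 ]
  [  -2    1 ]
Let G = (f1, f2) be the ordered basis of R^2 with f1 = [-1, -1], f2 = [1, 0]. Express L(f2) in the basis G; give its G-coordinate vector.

Column 2 of [L]_G is the G-coordinate vector of L(f2).
In standard coordinates L(f2) = A f2 = [0, -2].
Converting to G: [0, -2] = 2f1 + 2f2, so the coordinate vector is [2, 2].

[2, 2]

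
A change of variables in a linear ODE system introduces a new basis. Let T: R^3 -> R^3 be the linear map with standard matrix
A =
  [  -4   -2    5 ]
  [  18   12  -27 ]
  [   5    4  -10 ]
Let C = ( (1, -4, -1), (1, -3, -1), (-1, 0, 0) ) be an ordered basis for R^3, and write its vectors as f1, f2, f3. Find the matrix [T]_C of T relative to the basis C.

[[0, 0, 3], [1, -3, 2], [2, 0, 1]]

Let P have columns f1, ..., f3. Then [T]_C = P^(-1) A P.
Here det P = -1, so P^(-1) is integer; computing A P first and then P^(-1)(A P) gives [[0, 0, 3], [1, -3, 2], [2, 0, 1]].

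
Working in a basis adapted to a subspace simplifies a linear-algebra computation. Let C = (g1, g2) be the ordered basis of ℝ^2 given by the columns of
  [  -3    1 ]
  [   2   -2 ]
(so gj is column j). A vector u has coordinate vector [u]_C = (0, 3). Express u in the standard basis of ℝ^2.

(3, -6)

The coordinates say u = 0·g1 + 3g2; adding the scaled basis vectors gives (3, -6).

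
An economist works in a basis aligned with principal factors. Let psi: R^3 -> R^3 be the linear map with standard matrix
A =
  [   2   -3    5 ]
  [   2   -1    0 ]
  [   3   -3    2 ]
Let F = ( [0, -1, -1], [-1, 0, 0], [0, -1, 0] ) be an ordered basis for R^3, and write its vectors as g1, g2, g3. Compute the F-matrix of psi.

With P the matrix whose columns are g1, ..., g3, [psi]_F = P^(-1) A P.
Column by column: psi(g1) = A g1 = [-2, 1, 1]; its F-coordinates [-1, 2, 0] give column 1.
Continuing for each basis vector yields [psi]_F = [[-1, 3, -3], [2, 2, -3], [0, -1, 2]].

[[-1, 3, -3], [2, 2, -3], [0, -1, 2]]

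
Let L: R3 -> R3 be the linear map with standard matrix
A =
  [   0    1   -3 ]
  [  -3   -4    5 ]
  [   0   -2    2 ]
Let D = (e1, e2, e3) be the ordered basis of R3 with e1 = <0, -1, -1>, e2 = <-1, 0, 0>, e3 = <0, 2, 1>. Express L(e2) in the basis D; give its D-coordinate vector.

<3, 0, 3>

Column 2 of [L]_D is the D-coordinate vector of L(e2).
In standard coordinates L(e2) = A e2 = <0, 3, 0>.
Converting to D: <0, 3, 0> = 3e1 + 0·e2 + 3e3, so the coordinate vector is <3, 0, 3>.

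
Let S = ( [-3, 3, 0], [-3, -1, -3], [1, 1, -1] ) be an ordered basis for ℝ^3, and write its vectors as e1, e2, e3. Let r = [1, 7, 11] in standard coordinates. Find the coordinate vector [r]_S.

Write r = c_1 e1 + ... + c_3 e3 and solve for the c_i.
Solving this 3x3 system gives c = (2, -3, -2).
Check: 2e1 - 3e2 - 2e3 = [1, 7, 11].

[2, -3, -2]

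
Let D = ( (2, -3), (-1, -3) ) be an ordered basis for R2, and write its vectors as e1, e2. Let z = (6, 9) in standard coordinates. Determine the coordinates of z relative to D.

(1, -4)

We seek scalars with c_1 e1 + c_2 e2 = z; equivalently solve M c = z where the columns of M are e1, e2.
System: 2c_1 - c_2 = 6, -3c_1 - 3c_2 = 9; solving gives c_1 = 1, c_2 = -4.
Check: e1 - 4e2 = (6, 9).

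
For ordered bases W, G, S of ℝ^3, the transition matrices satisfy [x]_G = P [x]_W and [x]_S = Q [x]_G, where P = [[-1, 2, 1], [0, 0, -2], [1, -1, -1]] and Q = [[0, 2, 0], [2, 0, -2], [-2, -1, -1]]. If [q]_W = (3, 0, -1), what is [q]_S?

(4, -16, 2)

Apply P to get G-coordinates (-4, 2, 4), then Q to get S-coordinates.
The result is [q]_S = (4, -16, 2).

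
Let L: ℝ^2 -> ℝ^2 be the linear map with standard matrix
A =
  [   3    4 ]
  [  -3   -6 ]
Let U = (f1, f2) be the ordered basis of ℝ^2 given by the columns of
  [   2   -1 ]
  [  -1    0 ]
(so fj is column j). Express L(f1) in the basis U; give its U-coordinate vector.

Compute L(f1) = A f1 = (2, 0) in standard coordinates.
Then write this in U-coordinates: solve for y in y_1 f1 + y_2 f2 = (2, 0).
This gives y = (0, -2), which is column 1 of [L]_U.

(0, -2)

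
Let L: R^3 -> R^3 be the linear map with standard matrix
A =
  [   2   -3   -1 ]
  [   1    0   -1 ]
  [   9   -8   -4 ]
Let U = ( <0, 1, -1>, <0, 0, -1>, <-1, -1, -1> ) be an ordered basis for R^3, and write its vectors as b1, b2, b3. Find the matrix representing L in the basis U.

[[3, 0, -2], [-1, -3, 1], [2, -1, -2]]

Let P have columns b1, ..., b3. Then [L]_U = P^(-1) A P.
Here det P = 1, so P^(-1) is integer; computing A P first and then P^(-1)(A P) gives [[3, 0, -2], [-1, -3, 1], [2, -1, -2]].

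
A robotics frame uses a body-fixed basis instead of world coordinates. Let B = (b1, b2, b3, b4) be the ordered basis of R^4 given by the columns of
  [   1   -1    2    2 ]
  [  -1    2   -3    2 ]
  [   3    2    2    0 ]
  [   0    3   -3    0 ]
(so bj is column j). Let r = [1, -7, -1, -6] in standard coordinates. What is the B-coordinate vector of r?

Write r = c_1 b1 + ... + c_4 b4 and solve for the c_i.
Row-reducing the augmented matrix [M | r] gives c = (1, -2, 0, -1).
Check: b1 - 2b2 + 0·b3 - b4 = [1, -7, -1, -6].

[1, -2, 0, -1]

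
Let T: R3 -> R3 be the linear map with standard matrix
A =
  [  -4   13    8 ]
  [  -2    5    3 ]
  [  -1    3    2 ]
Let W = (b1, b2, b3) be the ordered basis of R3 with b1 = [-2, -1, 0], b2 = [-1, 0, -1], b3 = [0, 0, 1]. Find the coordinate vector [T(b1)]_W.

[1, 3, 2]

Column 1 of [T]_W is the W-coordinate vector of T(b1).
In standard coordinates T(b1) = A b1 = [-5, -1, -1].
Converting to W: [-5, -1, -1] = b1 + 3b2 + 2b3, so the coordinate vector is [1, 3, 2].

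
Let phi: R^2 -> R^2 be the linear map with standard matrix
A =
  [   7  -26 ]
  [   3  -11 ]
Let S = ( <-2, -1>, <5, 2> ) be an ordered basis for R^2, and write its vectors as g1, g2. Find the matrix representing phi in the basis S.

[[-1, 1], [2, -3]]

Let P have columns g1, g2. Then [phi]_S = P^(-1) A P.
Here det P = 1, so P^(-1) is integer; computing A P first and then P^(-1)(A P) gives [[-1, 1], [2, -3]].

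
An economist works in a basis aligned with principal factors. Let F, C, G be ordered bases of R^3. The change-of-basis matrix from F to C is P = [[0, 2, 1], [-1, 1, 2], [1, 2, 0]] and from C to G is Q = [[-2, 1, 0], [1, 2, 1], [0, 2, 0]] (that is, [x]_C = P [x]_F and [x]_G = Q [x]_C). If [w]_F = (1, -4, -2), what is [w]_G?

Apply P to get C-coordinates (-10, -9, -7), then Q to get G-coordinates.
The result is [w]_G = (11, -35, -18).

(11, -35, -18)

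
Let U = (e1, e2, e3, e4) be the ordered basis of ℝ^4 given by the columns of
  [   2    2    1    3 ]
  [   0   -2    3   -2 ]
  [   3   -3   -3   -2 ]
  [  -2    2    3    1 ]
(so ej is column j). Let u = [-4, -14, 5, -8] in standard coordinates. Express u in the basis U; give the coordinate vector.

[-2, -1, -4, 2]

We seek scalars with c_1 e1 + ... + c_4 e4 = u; equivalently solve M c = u where the columns of M are e1, ..., e4.
Solving this 4x4 system gives c = (-2, -1, -4, 2).
Check: -2e1 - e2 - 4e3 + 2e4 = [-4, -14, 5, -8].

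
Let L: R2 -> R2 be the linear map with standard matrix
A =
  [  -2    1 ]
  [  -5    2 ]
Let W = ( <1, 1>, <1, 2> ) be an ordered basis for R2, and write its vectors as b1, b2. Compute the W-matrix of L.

With P the matrix whose columns are b1, b2, [L]_W = P^(-1) A P.
Column by column: L(b1) = A b1 = <-1, -3>; its W-coordinates <1, -2> give column 1.
Continuing for each basis vector yields [L]_W = [[1, 1], [-2, -1]].

[[1, 1], [-2, -1]]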